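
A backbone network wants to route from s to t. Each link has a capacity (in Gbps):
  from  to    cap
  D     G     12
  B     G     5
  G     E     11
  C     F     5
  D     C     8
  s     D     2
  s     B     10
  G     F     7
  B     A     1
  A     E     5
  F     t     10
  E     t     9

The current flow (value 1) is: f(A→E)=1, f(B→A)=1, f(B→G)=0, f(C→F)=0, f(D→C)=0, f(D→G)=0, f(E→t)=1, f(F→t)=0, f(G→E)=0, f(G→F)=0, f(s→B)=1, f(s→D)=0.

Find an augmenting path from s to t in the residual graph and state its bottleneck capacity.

s→B→G→E→t, bottleneck 5

Residual along s→B→G→E→t: s→B: 9, B→G: 5, G→E: 11, E→t: 8.
Bottleneck = min = 5.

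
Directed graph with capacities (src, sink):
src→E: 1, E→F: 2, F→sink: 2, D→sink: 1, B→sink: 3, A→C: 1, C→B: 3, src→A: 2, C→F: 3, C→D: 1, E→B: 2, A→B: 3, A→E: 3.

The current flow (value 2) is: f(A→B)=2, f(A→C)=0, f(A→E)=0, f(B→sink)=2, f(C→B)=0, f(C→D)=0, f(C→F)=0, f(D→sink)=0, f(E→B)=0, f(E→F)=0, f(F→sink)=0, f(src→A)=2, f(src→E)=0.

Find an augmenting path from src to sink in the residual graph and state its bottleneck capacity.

Residual along src→E→B→sink: src→E: 1, E→B: 2, B→sink: 1.
Bottleneck = min = 1.

src→E→B→sink, bottleneck 1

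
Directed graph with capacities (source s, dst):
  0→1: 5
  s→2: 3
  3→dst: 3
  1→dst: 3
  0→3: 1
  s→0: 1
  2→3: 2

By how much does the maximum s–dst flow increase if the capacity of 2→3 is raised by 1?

1

Original max flow = 3.
After raising cap(2→3), augmenting paths through that edge carry 1 more unit.
New max flow = 4. Increase = 1.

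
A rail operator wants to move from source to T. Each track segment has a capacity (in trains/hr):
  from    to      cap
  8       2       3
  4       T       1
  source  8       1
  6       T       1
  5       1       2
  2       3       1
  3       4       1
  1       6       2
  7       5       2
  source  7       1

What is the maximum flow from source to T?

Augment source->8->2->3->4->T: bottleneck 1. Total 1.
Augment source->7->5->1->6->T: bottleneck 1. Total 2.
No augmenting path remains in the residual graph.

2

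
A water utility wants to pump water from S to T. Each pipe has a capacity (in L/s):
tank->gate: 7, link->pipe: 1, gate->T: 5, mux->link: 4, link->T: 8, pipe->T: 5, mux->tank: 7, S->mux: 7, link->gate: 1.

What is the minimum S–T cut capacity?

7

Max flow = 7 (via 2 augmenting paths).
In the residual at optimum, the set reachable from S is {S}.
Cut edges: S->mux (cap 7). Sum = 7.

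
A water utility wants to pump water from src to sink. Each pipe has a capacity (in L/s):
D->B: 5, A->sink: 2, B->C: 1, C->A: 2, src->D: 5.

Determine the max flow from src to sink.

1

Augment src->D->B->C->A->sink: bottleneck 1. Total 1.
No augmenting path remains in the residual graph.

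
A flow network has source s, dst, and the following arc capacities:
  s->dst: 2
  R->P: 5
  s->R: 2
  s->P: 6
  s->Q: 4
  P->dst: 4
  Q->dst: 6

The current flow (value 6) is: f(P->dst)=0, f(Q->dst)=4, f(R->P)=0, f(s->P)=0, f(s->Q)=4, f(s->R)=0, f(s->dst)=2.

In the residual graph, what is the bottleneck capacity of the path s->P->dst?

Residual capacities along the path: s->P: 6, P->dst: 4.
Minimum is 4.

4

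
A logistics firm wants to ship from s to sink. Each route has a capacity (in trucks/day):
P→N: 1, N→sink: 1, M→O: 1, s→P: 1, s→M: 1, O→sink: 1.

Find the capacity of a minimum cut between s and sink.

2

Max flow = 2 (via 2 augmenting paths).
In the residual at optimum, the set reachable from s is {s}.
Cut edges: s→P (cap 1), s→M (cap 1). Sum = 2.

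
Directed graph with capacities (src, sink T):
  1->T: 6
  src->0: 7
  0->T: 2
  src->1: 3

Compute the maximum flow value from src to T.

Augment src->1->T: bottleneck 3. Total 3.
Augment src->0->T: bottleneck 2. Total 5.
No augmenting path remains in the residual graph.

5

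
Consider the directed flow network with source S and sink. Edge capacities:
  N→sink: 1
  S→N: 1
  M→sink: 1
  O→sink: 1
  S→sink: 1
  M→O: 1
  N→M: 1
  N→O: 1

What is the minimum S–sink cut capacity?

Max flow = 2 (via 2 augmenting paths).
In the residual at optimum, the set reachable from S is {S}.
Cut edges: S→N (cap 1), S→sink (cap 1). Sum = 2.

2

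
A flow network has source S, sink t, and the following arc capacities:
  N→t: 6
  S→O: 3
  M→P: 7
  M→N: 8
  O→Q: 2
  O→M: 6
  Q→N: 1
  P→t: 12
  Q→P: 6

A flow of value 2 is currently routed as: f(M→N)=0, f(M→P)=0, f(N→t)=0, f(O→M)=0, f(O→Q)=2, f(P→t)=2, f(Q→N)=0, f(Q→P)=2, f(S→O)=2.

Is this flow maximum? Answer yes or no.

No

Residual path S→O→M→N→t has bottleneck 1 > 0.
Pushing 1 along it raises the flow to 3, so the given flow is not maximum.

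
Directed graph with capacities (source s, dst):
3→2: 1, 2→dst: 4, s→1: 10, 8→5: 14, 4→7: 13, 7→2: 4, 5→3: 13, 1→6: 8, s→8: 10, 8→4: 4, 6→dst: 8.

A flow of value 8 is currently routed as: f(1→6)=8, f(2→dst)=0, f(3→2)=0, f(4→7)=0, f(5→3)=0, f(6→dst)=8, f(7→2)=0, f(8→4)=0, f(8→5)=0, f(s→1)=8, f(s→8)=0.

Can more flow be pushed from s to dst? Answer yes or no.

Residual path s→8→4→7→2→dst has bottleneck 4 > 0.
Pushing 4 along it raises the flow to 12, so the given flow is not maximum.

Yes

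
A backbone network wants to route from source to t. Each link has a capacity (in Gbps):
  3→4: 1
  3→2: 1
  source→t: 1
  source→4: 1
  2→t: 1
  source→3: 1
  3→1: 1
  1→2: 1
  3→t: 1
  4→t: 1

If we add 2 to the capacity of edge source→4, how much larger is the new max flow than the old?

Original max flow = 3.
Even with extra capacity on source→4, another cut of capacity 3 remains binding.
New max flow = 3. Increase = 0.

0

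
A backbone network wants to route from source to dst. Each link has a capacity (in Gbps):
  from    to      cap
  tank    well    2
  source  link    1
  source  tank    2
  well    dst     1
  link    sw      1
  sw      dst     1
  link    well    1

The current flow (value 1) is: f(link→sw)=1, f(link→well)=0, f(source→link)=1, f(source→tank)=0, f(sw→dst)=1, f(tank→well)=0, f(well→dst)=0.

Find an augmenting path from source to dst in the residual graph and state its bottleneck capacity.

source→tank→well→dst, bottleneck 1

Residual along source→tank→well→dst: source→tank: 2, tank→well: 2, well→dst: 1.
Bottleneck = min = 1.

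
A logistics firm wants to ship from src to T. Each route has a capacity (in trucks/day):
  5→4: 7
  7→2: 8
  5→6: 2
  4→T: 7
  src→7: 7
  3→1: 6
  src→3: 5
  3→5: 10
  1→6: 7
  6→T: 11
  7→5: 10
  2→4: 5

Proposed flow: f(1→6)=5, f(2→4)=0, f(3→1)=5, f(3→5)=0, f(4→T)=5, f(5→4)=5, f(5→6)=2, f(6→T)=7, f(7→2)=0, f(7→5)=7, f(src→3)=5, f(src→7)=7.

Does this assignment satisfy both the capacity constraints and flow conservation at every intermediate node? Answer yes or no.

Every edge has 0 ≤ f(e) ≤ cap(e).
At each intermediate node, inflow equals outflow.

Yes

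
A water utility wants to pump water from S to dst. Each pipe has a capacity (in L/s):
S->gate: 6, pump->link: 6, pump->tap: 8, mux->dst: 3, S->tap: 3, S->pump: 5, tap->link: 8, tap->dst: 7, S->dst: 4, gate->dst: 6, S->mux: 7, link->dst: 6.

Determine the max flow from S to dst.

Augment S->dst: bottleneck 4. Total 4.
Augment S->mux->dst: bottleneck 3. Total 7.
Augment S->gate->dst: bottleneck 6. Total 13.
Augment S->tap->dst: bottleneck 3. Total 16.
Augment S->pump->tap->dst: bottleneck 4. Total 20.
Augment S->pump->link->dst: bottleneck 1. Total 21.
No augmenting path remains in the residual graph.

21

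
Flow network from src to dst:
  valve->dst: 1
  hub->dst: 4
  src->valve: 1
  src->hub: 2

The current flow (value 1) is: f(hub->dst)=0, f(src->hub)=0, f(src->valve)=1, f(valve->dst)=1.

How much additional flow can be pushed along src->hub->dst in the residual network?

2

Residual capacities along the path: src->hub: 2, hub->dst: 4.
Minimum is 2.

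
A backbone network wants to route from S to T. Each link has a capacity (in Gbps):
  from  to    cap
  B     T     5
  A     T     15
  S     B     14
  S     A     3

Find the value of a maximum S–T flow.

Augment S->A->T: bottleneck 3. Total 3.
Augment S->B->T: bottleneck 5. Total 8.
No augmenting path remains in the residual graph.

8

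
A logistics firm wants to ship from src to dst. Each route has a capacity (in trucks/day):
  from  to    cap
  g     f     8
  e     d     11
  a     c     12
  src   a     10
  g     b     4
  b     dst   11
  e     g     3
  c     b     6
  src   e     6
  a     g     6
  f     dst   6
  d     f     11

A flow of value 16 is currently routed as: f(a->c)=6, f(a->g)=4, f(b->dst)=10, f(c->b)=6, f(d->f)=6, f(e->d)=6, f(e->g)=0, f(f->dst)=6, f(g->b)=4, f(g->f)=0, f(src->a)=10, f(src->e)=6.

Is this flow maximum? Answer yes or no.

Yes

Residual reachable from src: {src}; dst is not reachable.
Saturated cut: src->e, src->a with total capacity 16 = current flow value. Flow is maximum.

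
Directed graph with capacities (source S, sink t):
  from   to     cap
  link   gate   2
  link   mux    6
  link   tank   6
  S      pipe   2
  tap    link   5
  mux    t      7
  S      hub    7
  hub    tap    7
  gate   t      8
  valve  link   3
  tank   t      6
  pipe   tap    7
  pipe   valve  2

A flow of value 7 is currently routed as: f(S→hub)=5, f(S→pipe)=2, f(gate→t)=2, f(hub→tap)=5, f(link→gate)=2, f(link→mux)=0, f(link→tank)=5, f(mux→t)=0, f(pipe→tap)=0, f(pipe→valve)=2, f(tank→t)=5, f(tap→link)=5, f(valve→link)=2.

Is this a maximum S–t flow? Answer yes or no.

Residual reachable from S: {S, hub, tap}; t is not reachable.
Saturated cut: S→pipe, tap→link with total capacity 7 = current flow value. Flow is maximum.

Yes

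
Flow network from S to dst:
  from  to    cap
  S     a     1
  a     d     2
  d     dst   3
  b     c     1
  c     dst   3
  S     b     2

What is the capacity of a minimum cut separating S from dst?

2

Max flow = 2 (via 2 augmenting paths).
In the residual at optimum, the set reachable from S is {S, b}.
Cut edges: S->a (cap 1), b->c (cap 1). Sum = 2.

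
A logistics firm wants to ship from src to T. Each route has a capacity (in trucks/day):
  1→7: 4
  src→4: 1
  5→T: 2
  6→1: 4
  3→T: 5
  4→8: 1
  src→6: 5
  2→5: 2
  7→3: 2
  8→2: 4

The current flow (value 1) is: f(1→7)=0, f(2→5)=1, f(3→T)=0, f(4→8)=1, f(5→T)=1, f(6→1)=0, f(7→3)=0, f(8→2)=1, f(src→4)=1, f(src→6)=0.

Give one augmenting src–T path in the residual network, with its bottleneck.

Residual along src→6→1→7→3→T: src→6: 5, 6→1: 4, 1→7: 4, 7→3: 2, 3→T: 5.
Bottleneck = min = 2.

src→6→1→7→3→T, bottleneck 2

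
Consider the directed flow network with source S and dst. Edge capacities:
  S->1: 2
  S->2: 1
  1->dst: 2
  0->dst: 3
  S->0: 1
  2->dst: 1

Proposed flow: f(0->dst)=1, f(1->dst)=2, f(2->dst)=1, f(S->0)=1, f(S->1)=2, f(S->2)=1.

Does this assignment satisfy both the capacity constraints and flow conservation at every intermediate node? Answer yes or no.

Yes

Every edge has 0 ≤ f(e) ≤ cap(e).
At each intermediate node, inflow equals outflow.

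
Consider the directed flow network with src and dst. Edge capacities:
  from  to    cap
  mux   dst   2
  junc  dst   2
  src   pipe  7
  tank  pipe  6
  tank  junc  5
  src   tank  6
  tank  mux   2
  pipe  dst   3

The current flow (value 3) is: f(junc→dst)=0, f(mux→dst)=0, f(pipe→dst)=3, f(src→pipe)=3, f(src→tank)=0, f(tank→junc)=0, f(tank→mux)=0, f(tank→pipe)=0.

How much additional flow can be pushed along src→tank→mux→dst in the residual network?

2

Residual capacities along the path: src→tank: 6, tank→mux: 2, mux→dst: 2.
Minimum is 2.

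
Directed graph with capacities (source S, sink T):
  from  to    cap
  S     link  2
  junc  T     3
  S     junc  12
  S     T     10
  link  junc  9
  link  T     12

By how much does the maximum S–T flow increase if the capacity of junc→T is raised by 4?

Original max flow = 15.
After raising cap(junc→T), augmenting paths through that edge carry 4 more units.
New max flow = 19. Increase = 4.

4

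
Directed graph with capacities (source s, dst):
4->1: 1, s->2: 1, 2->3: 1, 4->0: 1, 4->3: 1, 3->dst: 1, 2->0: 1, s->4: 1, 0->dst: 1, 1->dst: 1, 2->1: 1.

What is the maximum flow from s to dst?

Augment s->4->0->dst: bottleneck 1. Total 1.
Augment s->2->1->dst: bottleneck 1. Total 2.
No augmenting path remains in the residual graph.

2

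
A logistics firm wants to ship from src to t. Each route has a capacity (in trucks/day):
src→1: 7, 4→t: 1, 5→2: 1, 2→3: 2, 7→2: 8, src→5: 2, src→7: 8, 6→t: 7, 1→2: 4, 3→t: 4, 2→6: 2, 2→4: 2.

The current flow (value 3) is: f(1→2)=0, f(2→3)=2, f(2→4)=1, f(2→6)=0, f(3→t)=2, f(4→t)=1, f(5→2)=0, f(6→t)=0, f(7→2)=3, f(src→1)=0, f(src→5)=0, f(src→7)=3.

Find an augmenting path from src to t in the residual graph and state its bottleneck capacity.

src→7→2→6→t, bottleneck 2

Residual along src→7→2→6→t: src→7: 5, 7→2: 5, 2→6: 2, 6→t: 7.
Bottleneck = min = 2.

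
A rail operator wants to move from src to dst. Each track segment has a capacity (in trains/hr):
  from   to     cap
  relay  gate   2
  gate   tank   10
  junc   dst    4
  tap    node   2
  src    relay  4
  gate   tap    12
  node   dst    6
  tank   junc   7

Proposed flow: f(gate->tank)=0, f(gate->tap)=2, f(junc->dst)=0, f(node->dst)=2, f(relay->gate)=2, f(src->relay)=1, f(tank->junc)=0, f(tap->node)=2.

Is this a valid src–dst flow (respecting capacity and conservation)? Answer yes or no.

Conservation fails at relay: inflow 1 ≠ outflow 2.

No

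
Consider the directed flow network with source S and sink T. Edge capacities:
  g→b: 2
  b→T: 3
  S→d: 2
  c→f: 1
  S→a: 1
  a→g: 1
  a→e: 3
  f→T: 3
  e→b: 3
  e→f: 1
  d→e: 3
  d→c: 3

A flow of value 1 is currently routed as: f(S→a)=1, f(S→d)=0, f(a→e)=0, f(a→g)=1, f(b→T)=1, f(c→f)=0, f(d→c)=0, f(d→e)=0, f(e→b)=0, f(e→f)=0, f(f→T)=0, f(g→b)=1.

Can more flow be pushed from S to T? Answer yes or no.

Residual path S→d→e→b→T has bottleneck 2 > 0.
Pushing 2 along it raises the flow to 3, so the given flow is not maximum.

Yes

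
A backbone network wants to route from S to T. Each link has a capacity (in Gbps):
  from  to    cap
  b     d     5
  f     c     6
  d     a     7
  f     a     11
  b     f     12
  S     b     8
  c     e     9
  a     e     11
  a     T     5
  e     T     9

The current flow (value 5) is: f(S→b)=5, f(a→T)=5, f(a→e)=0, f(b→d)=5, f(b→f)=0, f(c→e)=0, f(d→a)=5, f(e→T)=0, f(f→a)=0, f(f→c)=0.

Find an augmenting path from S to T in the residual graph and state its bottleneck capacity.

S→b→f→a→e→T, bottleneck 3

Residual along S→b→f→a→e→T: S→b: 3, b→f: 12, f→a: 11, a→e: 11, e→T: 9.
Bottleneck = min = 3.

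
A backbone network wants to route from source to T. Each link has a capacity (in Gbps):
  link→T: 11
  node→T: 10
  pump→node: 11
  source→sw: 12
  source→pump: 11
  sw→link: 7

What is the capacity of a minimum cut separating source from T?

17

Max flow = 17 (via 2 augmenting paths).
In the residual at optimum, the set reachable from source is {node, pump, source, sw}.
Cut edges: sw→link (cap 7), node→T (cap 10). Sum = 17.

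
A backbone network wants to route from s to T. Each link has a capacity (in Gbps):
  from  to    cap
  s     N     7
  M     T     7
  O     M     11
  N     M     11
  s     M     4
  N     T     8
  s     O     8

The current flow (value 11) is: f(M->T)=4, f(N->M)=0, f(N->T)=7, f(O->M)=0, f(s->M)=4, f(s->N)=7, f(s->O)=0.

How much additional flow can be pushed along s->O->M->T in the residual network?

Residual capacities along the path: s->O: 8, O->M: 11, M->T: 3.
Minimum is 3.

3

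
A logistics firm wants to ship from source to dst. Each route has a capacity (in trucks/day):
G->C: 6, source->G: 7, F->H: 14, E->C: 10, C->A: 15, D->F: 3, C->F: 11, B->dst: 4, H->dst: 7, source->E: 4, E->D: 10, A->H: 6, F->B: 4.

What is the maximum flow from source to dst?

10

Augment source->E->D->F->B->dst: bottleneck 3. Total 3.
Augment source->E->C->A->H->dst: bottleneck 1. Total 4.
Augment source->G->C->A->H->dst: bottleneck 5. Total 9.
Augment source->G->C->F->B->dst: bottleneck 1. Total 10.
No augmenting path remains in the residual graph.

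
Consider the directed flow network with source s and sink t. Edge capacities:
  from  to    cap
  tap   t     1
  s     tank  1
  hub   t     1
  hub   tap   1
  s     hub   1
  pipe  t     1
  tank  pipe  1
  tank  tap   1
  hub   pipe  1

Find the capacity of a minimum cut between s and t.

2

Max flow = 2 (via 2 augmenting paths).
In the residual at optimum, the set reachable from s is {s}.
Cut edges: s->tank (cap 1), s->hub (cap 1). Sum = 2.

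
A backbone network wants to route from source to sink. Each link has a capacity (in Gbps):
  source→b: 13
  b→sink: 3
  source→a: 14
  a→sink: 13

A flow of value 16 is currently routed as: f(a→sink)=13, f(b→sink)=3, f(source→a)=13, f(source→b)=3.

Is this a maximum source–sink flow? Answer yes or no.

Yes

Residual reachable from source: {a, b, source}; sink is not reachable.
Saturated cut: b→sink, a→sink with total capacity 16 = current flow value. Flow is maximum.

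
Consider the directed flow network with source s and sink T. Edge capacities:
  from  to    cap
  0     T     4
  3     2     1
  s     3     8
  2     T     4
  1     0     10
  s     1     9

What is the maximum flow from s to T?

5

Augment s->1->0->T: bottleneck 4. Total 4.
Augment s->3->2->T: bottleneck 1. Total 5.
No augmenting path remains in the residual graph.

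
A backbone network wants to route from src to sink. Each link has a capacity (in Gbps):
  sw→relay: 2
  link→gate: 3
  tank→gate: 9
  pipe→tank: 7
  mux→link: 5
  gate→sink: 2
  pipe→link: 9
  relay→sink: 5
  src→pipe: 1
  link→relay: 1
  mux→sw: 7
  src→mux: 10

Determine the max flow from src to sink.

Augment src→mux→sw→relay→sink: bottleneck 2. Total 2.
Augment src→mux→link→relay→sink: bottleneck 1. Total 3.
Augment src→mux→link→gate→sink: bottleneck 2. Total 5.
No augmenting path remains in the residual graph.

5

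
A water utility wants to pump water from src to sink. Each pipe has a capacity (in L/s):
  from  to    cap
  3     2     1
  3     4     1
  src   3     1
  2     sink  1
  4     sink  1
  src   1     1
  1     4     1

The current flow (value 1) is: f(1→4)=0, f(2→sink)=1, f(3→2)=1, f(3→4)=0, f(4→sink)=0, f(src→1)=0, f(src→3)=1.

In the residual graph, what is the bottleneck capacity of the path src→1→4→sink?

Residual capacities along the path: src→1: 1, 1→4: 1, 4→sink: 1.
Minimum is 1.

1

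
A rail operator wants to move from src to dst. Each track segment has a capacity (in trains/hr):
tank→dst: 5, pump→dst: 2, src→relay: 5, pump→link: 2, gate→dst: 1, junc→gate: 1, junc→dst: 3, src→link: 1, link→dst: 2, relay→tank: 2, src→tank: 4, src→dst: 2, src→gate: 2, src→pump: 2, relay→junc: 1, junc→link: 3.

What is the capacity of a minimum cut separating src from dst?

12

Max flow = 12 (via 7 augmenting paths).
In the residual at optimum, the set reachable from src is {gate, relay, src, tank}.
Cut edges: src→pump (cap 2), src→link (cap 1), src→dst (cap 2), relay→junc (cap 1), tank→dst (cap 5), gate→dst (cap 1). Sum = 12.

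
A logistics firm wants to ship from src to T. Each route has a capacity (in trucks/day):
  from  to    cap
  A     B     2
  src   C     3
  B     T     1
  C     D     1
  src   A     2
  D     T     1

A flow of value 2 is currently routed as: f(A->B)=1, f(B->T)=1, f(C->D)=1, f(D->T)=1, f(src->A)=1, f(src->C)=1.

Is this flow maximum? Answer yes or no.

Yes

Residual reachable from src: {A, B, C, src}; T is not reachable.
Saturated cut: C->D, B->T with total capacity 2 = current flow value. Flow is maximum.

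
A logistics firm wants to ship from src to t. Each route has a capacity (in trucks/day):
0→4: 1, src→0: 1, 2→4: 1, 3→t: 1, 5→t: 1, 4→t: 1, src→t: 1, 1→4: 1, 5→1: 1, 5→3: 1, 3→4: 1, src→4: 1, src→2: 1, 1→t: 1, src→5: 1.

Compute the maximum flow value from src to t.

3

Augment src→t: bottleneck 1. Total 1.
Augment src→5→t: bottleneck 1. Total 2.
Augment src→4→t: bottleneck 1. Total 3.
No augmenting path remains in the residual graph.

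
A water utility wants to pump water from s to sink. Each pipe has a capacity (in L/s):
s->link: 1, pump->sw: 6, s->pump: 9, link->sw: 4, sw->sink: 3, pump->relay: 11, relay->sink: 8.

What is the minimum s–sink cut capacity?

Max flow = 10 (via 3 augmenting paths).
In the residual at optimum, the set reachable from s is {s}.
Cut edges: s->link (cap 1), s->pump (cap 9). Sum = 10.

10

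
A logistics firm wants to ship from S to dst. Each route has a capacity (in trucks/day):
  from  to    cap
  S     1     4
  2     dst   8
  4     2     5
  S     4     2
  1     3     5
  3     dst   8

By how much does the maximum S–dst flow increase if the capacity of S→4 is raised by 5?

Original max flow = 6.
After raising cap(S→4), augmenting paths through that edge carry 3 more units.
New max flow = 9. Increase = 3.

3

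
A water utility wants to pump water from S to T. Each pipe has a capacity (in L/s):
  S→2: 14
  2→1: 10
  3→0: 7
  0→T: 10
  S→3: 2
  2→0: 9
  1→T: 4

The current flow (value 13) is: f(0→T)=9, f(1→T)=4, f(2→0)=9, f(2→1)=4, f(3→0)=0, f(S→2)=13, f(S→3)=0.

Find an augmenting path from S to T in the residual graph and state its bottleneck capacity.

S→3→0→T, bottleneck 1

Residual along S→3→0→T: S→3: 2, 3→0: 7, 0→T: 1.
Bottleneck = min = 1.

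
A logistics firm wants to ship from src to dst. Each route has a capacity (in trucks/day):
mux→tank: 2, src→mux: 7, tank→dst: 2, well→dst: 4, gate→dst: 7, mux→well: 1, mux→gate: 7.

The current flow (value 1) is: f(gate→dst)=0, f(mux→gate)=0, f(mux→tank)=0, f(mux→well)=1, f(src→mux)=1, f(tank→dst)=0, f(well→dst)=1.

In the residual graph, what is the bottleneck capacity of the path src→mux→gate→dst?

Residual capacities along the path: src→mux: 6, mux→gate: 7, gate→dst: 7.
Minimum is 6.

6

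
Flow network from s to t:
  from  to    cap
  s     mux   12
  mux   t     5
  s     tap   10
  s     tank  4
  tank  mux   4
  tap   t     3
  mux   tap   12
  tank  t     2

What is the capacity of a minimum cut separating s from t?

10

Max flow = 10 (via 3 augmenting paths).
In the residual at optimum, the set reachable from s is {mux, s, tank, tap}.
Cut edges: tank→t (cap 2), mux→t (cap 5), tap→t (cap 3). Sum = 10.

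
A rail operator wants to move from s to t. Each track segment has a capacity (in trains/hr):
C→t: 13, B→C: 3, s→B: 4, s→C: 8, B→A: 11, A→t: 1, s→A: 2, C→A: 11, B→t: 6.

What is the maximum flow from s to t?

Augment s→B→t: bottleneck 4. Total 4.
Augment s→C→t: bottleneck 8. Total 12.
Augment s→A→t: bottleneck 1. Total 13.
No augmenting path remains in the residual graph.

13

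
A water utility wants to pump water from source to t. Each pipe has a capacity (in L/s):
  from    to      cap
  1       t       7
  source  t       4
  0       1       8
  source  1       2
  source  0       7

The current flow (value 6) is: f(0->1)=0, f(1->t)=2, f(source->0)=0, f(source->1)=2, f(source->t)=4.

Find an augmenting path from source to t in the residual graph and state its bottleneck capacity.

source->0->1->t, bottleneck 5

Residual along source->0->1->t: source->0: 7, 0->1: 8, 1->t: 5.
Bottleneck = min = 5.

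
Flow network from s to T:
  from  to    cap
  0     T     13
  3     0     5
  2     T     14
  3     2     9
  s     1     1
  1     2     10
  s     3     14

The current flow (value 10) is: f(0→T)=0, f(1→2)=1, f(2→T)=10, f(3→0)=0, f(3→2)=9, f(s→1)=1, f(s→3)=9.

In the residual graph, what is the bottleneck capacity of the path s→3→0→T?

5

Residual capacities along the path: s→3: 5, 3→0: 5, 0→T: 13.
Minimum is 5.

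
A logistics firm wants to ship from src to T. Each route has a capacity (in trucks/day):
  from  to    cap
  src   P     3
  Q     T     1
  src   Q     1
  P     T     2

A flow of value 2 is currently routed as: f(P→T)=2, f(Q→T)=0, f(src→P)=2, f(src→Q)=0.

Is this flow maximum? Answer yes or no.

Residual path src→Q→T has bottleneck 1 > 0.
Pushing 1 along it raises the flow to 3, so the given flow is not maximum.

No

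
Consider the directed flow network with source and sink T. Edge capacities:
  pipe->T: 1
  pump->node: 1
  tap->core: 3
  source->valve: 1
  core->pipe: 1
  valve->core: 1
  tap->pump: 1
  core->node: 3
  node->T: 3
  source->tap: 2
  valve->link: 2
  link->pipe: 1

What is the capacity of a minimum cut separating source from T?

3

Max flow = 3 (via 2 augmenting paths).
In the residual at optimum, the set reachable from source is {source}.
Cut edges: source->valve (cap 1), source->tap (cap 2). Sum = 3.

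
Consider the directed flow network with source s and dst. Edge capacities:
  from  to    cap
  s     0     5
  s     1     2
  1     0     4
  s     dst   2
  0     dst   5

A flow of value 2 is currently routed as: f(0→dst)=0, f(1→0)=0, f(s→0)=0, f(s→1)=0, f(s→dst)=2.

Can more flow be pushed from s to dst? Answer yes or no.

Residual path s→0→dst has bottleneck 5 > 0.
Pushing 5 along it raises the flow to 7, so the given flow is not maximum.

Yes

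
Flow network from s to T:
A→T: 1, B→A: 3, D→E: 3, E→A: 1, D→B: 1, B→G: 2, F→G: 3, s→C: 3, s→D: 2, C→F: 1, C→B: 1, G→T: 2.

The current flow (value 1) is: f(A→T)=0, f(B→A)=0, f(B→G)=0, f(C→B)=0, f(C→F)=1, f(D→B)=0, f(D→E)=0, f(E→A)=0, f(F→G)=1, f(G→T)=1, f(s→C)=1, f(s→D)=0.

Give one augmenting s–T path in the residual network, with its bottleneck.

Residual along s→C→B→G→T: s→C: 2, C→B: 1, B→G: 2, G→T: 1.
Bottleneck = min = 1.

s→C→B→G→T, bottleneck 1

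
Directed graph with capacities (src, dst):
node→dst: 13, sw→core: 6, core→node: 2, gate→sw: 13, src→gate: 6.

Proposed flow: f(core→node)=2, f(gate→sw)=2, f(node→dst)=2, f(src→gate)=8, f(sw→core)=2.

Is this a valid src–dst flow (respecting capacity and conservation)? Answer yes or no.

No

Capacity violated on src→gate: flow 8 > capacity 6.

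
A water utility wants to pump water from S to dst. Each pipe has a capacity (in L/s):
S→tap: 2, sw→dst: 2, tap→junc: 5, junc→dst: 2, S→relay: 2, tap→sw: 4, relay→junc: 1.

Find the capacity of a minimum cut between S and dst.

Max flow = 3 (via 3 augmenting paths).
In the residual at optimum, the set reachable from S is {S, relay}.
Cut edges: S→tap (cap 2), relay→junc (cap 1). Sum = 3.

3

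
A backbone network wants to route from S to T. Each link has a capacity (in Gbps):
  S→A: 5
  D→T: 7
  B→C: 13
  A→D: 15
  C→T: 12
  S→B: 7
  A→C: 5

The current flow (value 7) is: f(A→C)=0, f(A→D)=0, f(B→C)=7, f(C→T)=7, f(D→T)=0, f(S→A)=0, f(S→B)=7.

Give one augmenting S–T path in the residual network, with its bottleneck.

S→A→C→T, bottleneck 5

Residual along S→A→C→T: S→A: 5, A→C: 5, C→T: 5.
Bottleneck = min = 5.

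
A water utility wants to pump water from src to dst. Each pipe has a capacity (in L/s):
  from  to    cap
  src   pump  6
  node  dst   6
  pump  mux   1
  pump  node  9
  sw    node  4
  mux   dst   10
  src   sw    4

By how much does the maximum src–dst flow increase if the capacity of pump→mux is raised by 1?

1

Original max flow = 7.
After raising cap(pump→mux), augmenting paths through that edge carry 1 more unit.
New max flow = 8. Increase = 1.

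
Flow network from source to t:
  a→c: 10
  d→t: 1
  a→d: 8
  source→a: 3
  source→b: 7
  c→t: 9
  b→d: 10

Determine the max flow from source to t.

4

Augment source→a→c→t: bottleneck 3. Total 3.
Augment source→b→d→t: bottleneck 1. Total 4.
No augmenting path remains in the residual graph.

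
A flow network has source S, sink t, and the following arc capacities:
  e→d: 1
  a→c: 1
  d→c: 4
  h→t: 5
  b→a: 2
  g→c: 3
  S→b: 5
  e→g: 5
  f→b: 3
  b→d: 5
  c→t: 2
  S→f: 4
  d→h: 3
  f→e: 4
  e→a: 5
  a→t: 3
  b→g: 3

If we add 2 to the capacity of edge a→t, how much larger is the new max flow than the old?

Original max flow = 8.
After raising cap(a→t), augmenting paths through that edge carry 1 more unit.
New max flow = 9. Increase = 1.

1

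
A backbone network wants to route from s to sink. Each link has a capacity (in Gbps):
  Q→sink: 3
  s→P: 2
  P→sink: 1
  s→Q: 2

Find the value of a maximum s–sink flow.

3

Augment s→Q→sink: bottleneck 2. Total 2.
Augment s→P→sink: bottleneck 1. Total 3.
No augmenting path remains in the residual graph.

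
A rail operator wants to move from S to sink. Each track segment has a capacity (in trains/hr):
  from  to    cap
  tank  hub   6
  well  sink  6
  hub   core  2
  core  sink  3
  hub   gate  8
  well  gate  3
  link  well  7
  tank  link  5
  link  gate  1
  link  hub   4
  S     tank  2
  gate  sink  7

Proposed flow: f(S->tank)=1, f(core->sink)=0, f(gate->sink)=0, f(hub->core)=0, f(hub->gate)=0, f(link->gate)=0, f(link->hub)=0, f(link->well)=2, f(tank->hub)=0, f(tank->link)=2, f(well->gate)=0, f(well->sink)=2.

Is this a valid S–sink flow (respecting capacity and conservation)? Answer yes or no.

No

Conservation fails at tank: inflow 1 ≠ outflow 2.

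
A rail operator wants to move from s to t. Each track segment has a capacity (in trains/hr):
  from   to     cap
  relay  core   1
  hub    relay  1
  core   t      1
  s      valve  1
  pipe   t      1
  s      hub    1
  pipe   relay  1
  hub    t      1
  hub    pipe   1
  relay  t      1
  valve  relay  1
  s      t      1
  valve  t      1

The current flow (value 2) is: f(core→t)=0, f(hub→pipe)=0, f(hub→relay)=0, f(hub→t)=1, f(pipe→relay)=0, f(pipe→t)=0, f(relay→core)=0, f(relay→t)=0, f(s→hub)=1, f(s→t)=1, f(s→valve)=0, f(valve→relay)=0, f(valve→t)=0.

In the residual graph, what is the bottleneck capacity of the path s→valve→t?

Residual capacities along the path: s→valve: 1, valve→t: 1.
Minimum is 1.

1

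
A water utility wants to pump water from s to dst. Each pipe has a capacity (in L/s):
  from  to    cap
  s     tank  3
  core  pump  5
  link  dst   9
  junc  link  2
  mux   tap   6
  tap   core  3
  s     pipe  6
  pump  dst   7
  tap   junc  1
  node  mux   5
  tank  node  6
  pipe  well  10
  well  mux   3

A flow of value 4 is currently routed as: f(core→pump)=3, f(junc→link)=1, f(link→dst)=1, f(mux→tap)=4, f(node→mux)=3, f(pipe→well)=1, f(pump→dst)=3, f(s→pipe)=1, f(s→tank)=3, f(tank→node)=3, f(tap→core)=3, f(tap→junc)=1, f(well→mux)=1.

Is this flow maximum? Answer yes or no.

Residual reachable from s: {mux, node, pipe, s, tank, tap, well}; dst is not reachable.
Saturated cut: tap→core, tap→junc with total capacity 4 = current flow value. Flow is maximum.

Yes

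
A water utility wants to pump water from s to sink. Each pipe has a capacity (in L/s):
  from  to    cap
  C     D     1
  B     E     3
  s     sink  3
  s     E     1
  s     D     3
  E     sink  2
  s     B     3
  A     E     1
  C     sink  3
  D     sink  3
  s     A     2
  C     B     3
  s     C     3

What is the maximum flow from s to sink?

11

Augment s→sink: bottleneck 3. Total 3.
Augment s→C→sink: bottleneck 3. Total 6.
Augment s→D→sink: bottleneck 3. Total 9.
Augment s→E→sink: bottleneck 1. Total 10.
Augment s→B→E→sink: bottleneck 1. Total 11.
No augmenting path remains in the residual graph.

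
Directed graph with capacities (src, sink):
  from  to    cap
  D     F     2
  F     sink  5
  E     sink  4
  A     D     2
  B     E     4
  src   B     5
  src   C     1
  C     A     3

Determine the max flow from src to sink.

5

Augment src->B->E->sink: bottleneck 4. Total 4.
Augment src->C->A->D->F->sink: bottleneck 1. Total 5.
No augmenting path remains in the residual graph.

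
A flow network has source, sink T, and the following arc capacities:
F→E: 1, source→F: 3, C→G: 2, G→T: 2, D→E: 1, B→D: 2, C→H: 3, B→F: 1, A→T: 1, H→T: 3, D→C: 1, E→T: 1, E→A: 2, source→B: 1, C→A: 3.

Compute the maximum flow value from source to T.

Augment source→F→E→T: bottleneck 1. Total 1.
Augment source→B→D→E→A→T: bottleneck 1. Total 2.
No augmenting path remains in the residual graph.

2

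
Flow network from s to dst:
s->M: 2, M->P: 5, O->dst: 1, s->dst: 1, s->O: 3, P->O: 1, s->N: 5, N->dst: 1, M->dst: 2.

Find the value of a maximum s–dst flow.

5

Augment s->dst: bottleneck 1. Total 1.
Augment s->N->dst: bottleneck 1. Total 2.
Augment s->M->dst: bottleneck 2. Total 4.
Augment s->O->dst: bottleneck 1. Total 5.
No augmenting path remains in the residual graph.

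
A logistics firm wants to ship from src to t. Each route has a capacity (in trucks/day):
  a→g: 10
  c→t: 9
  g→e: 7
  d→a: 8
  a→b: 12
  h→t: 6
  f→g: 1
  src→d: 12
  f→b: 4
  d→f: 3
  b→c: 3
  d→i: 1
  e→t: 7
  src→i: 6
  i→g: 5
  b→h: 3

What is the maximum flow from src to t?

Augment src→i→g→e→t: bottleneck 5. Total 5.
Augment src→d→f→g→e→t: bottleneck 1. Total 6.
Augment src→d→f→b→c→t: bottleneck 2. Total 8.
Augment src→d→a→b→c→t: bottleneck 1. Total 9.
Augment src→d→a→b→h→t: bottleneck 3. Total 12.
Augment src→d→a→g→e→t: bottleneck 1. Total 13.
No augmenting path remains in the residual graph.

13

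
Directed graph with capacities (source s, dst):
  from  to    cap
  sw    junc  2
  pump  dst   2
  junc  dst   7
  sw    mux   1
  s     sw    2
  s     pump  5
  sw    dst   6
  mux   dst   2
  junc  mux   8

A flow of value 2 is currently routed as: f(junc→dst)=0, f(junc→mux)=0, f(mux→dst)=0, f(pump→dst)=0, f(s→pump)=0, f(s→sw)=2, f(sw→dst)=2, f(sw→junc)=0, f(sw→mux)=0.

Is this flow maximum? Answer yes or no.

Residual path s→pump→dst has bottleneck 2 > 0.
Pushing 2 along it raises the flow to 4, so the given flow is not maximum.

No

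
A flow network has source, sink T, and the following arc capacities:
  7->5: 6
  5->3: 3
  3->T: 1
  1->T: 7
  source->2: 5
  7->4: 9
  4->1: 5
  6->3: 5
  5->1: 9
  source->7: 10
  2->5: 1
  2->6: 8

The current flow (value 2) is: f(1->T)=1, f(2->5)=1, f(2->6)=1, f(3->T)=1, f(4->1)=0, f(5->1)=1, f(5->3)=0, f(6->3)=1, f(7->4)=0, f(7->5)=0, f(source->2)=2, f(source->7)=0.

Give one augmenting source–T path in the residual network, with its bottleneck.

source->7->5->1->T, bottleneck 6

Residual along source->7->5->1->T: source->7: 10, 7->5: 6, 5->1: 8, 1->T: 6.
Bottleneck = min = 6.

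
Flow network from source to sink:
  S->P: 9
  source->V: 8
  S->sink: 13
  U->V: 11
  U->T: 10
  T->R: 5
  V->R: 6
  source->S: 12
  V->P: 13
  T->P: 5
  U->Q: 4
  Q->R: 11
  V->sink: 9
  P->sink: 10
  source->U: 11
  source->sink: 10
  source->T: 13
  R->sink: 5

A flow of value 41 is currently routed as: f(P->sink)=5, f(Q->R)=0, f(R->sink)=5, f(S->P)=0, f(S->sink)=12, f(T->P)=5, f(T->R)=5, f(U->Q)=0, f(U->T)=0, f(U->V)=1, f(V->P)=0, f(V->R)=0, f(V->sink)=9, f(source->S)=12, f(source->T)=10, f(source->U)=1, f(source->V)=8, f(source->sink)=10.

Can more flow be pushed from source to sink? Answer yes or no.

Yes

Residual path source->U->V->P->sink has bottleneck 5 > 0.
Pushing 5 along it raises the flow to 46, so the given flow is not maximum.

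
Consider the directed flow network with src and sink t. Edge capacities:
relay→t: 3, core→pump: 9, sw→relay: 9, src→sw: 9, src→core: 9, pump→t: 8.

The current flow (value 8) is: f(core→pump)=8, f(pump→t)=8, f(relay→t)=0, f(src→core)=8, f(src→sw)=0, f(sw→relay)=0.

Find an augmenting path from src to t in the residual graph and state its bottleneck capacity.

Residual along src→sw→relay→t: src→sw: 9, sw→relay: 9, relay→t: 3.
Bottleneck = min = 3.

src→sw→relay→t, bottleneck 3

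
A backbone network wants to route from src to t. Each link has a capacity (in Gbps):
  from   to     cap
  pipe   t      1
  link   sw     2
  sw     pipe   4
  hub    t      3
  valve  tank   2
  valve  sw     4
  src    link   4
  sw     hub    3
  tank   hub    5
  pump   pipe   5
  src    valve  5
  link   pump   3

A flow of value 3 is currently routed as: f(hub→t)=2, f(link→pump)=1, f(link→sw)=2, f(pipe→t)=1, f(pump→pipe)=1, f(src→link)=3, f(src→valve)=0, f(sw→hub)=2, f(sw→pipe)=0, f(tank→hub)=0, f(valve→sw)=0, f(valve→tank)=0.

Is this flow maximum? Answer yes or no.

Residual path src→valve→sw→hub→t has bottleneck 1 > 0.
Pushing 1 along it raises the flow to 4, so the given flow is not maximum.

No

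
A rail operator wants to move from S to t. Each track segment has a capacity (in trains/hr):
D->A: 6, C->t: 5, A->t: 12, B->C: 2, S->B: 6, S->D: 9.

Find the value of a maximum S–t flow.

8

Augment S->B->C->t: bottleneck 2. Total 2.
Augment S->D->A->t: bottleneck 6. Total 8.
No augmenting path remains in the residual graph.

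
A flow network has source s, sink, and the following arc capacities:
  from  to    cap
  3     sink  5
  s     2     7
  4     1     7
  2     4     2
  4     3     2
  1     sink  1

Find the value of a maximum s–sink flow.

Augment s→2→4→1→sink: bottleneck 1. Total 1.
Augment s→2→4→3→sink: bottleneck 1. Total 2.
No augmenting path remains in the residual graph.

2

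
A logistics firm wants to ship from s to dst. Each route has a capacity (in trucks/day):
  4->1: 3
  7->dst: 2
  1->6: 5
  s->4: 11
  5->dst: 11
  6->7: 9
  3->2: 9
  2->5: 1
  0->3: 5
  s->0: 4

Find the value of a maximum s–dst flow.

3

Augment s->4->1->6->7->dst: bottleneck 2. Total 2.
Augment s->0->3->2->5->dst: bottleneck 1. Total 3.
No augmenting path remains in the residual graph.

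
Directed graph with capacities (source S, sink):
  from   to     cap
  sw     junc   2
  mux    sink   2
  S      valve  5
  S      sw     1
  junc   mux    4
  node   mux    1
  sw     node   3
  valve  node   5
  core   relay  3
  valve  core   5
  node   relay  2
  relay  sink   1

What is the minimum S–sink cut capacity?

3

Max flow = 3 (via 3 augmenting paths).
In the residual at optimum, the set reachable from S is {S, core, node, relay, valve}.
Cut edges: S->sw (cap 1), node->mux (cap 1), relay->sink (cap 1). Sum = 3.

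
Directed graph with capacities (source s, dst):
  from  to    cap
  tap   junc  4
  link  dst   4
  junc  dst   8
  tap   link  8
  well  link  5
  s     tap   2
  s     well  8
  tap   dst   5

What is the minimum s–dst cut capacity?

Max flow = 6 (via 2 augmenting paths).
In the residual at optimum, the set reachable from s is {link, s, well}.
Cut edges: s→tap (cap 2), link→dst (cap 4). Sum = 6.

6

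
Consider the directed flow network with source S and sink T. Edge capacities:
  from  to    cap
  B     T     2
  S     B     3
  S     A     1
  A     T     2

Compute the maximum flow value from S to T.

3

Augment S->A->T: bottleneck 1. Total 1.
Augment S->B->T: bottleneck 2. Total 3.
No augmenting path remains in the residual graph.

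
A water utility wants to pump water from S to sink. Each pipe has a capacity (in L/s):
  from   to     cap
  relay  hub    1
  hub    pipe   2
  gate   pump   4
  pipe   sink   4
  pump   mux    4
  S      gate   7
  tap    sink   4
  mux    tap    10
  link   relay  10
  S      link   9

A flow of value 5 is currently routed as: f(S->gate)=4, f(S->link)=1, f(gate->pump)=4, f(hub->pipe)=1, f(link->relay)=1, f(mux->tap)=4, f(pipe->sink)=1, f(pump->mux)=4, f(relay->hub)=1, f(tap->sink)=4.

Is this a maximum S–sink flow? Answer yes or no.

Yes

Residual reachable from S: {S, gate, link, relay}; sink is not reachable.
Saturated cut: relay->hub, gate->pump with total capacity 5 = current flow value. Flow is maximum.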